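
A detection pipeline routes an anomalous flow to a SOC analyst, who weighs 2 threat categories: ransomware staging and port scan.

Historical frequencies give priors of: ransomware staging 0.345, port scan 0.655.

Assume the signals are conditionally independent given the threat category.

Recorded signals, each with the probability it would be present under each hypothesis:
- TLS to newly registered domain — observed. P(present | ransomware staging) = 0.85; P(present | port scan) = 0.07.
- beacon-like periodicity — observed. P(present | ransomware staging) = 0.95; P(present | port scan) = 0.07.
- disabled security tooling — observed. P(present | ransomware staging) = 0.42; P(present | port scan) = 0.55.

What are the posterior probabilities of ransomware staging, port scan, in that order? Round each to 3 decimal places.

By Bayes' rule with conditional independence, the unnormalized weight for each hypothesis is prior × ∏ likelihoods:
  ransomware staging: 0.345 × 0.85 × 0.95 × 0.42 = 0.11701
  port scan: 0.655 × 0.07 × 0.07 × 0.55 = 0.0017652
Normalizing constant Z = 0.11701 + 0.0017652 = 0.11877.
P(ransomware staging | evidence) = 0.11701 / 0.11877 ≈ 0.985
P(port scan | evidence) = 0.0017652 / 0.11877 ≈ 0.015

0.985, 0.015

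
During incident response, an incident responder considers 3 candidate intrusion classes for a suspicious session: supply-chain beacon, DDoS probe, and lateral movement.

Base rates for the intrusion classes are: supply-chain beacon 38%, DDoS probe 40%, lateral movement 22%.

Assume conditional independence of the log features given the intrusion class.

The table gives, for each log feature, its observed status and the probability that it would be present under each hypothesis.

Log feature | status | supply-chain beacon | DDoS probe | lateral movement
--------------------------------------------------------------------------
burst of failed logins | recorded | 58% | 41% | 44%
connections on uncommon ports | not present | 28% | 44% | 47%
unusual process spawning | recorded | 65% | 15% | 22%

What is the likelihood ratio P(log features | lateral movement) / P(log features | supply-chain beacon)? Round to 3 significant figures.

The Bayes factor is the ratio of the joint likelihoods of the log feature pattern under the two hypotheses (using 1 − P(present | H) for each absent log feature).
  lateral movement: 0.44 × (1 − 0.47) × 0.22 = 0.051304
  supply-chain beacon: 0.58 × (1 − 0.28) × 0.65 = 0.27144
Bayes factor = 0.051304 / 0.27144 ≈ 0.189

0.189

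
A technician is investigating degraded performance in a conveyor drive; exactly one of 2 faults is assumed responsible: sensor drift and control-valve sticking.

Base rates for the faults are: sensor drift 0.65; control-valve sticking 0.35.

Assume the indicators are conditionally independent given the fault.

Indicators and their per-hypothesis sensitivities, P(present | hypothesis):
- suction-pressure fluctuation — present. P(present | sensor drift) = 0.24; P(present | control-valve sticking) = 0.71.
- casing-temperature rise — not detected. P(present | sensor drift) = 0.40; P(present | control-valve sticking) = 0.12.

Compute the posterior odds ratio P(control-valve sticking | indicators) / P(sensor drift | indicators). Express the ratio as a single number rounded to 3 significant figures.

Unnormalized posterior weight (prior times the indicator likelihoods) for each of the two hypotheses (using 1 − P(present | H) for each absent indicator):
  control-valve sticking: 0.35 × 0.71 × (1 − 0.12) = 0.21868
  sensor drift: 0.65 × 0.24 × (1 − 0.40) = 0.0936
Posterior odds = 0.21868 / 0.0936 ≈ 2.34.

2.34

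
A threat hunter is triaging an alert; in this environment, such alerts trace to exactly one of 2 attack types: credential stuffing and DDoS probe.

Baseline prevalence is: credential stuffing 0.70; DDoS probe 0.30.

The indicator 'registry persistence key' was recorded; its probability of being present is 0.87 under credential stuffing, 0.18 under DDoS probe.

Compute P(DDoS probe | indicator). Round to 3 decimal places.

0.081

For each hypothesis, the unnormalized posterior weight is prior × likelihood:
  credential stuffing: 0.70 × 0.87 = 0.609
  DDoS probe: 0.30 × 0.18 = 0.054
The unnormalized weights sum to 0.663.
P(DDoS probe | evidence) = 0.054 / 0.663 ≈ 0.081.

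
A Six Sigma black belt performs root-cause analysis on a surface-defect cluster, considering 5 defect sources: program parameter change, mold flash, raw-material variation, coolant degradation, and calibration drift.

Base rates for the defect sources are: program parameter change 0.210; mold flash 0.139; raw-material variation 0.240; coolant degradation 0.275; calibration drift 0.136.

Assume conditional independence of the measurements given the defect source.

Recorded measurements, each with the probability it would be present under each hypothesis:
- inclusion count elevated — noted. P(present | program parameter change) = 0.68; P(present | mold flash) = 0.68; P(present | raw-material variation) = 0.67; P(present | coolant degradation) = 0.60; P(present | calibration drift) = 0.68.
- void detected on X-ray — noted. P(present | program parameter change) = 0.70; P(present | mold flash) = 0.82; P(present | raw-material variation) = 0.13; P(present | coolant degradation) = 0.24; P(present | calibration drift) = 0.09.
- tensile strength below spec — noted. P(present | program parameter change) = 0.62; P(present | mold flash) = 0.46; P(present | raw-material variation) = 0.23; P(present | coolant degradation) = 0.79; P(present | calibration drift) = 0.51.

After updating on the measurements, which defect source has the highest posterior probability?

For each hypothesis, the unnormalized posterior weight is prior × product of the measurement likelihoods:
  program parameter change: 0.210 × 0.68 × 0.70 × 0.62 = 0.061975
  mold flash: 0.139 × 0.68 × 0.82 × 0.46 = 0.035653
  raw-material variation: 0.240 × 0.67 × 0.13 × 0.23 = 0.0048079
  coolant degradation: 0.275 × 0.60 × 0.24 × 0.79 = 0.031284
  calibration drift: 0.136 × 0.68 × 0.09 × 0.51 = 0.0042448
The unnormalized weights sum to 0.13796.
P(program parameter change | evidence) ≈ 0.061975 / 0.13796 ≈ 0.449
P(mold flash | evidence) ≈ 0.035653 / 0.13796 ≈ 0.258
P(raw-material variation | evidence) ≈ 0.0048079 / 0.13796 ≈ 0.035
P(coolant degradation | evidence) ≈ 0.031284 / 0.13796 ≈ 0.227
P(calibration drift | evidence) ≈ 0.0042448 / 0.13796 ≈ 0.031
The largest is 0.449, so program parameter change is most probable.

program parameter change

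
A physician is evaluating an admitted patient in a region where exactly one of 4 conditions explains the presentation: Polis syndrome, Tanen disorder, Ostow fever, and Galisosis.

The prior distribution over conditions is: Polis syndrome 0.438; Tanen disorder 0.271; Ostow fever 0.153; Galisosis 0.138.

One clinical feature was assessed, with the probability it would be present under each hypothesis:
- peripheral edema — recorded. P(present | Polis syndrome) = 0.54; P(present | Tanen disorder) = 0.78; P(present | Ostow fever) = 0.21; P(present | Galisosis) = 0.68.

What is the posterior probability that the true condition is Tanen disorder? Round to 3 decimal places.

Multiply each prior by the likelihood of the clinical feature:
  Polis syndrome: 0.438 × 0.54 = 0.23652
  Tanen disorder: 0.271 × 0.78 = 0.21138
  Ostow fever: 0.153 × 0.21 = 0.03213
  Galisosis: 0.138 × 0.68 = 0.09384
The unnormalized weights sum to 0.57387.
P(Tanen disorder | evidence) = 0.21138 / 0.57387 ≈ 0.368.

0.368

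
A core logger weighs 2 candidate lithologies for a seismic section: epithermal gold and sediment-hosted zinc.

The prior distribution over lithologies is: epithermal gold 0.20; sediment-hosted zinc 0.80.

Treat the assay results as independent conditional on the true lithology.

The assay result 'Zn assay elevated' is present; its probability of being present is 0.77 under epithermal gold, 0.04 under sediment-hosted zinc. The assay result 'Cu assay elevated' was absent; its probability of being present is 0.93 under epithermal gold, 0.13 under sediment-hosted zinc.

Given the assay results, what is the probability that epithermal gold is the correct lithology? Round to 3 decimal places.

0.279

Multiply each prior by the joint likelihood of the assay result pattern (using 1 − P(present | H) for each absent assay result):
  epithermal gold: 0.20 × 0.77 × (1 − 0.93) = 0.01078
  sediment-hosted zinc: 0.80 × 0.04 × (1 − 0.13) = 0.02784
The unnormalized weights sum to 0.03862.
P(epithermal gold | evidence) = 0.01078 / 0.03862 ≈ 0.279.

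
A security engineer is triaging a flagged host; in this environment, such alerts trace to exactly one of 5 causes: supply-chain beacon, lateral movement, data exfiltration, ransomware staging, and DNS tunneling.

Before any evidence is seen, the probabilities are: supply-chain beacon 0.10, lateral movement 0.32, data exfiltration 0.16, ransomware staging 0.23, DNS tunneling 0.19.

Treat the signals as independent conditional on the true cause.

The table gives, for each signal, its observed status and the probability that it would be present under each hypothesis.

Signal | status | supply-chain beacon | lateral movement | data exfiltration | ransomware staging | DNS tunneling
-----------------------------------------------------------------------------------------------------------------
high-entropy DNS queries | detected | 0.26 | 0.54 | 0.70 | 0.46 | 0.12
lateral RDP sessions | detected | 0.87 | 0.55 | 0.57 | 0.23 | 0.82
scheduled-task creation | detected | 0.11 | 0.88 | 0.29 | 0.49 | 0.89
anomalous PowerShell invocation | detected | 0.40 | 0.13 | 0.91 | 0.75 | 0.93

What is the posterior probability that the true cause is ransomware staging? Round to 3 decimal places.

0.168

Multiply each prior by the joint likelihood of the signal pattern:
  supply-chain beacon: 0.10 × 0.26 × 0.87 × 0.11 × 0.40 = 0.00099528
  lateral movement: 0.32 × 0.54 × 0.55 × 0.88 × 0.13 = 0.010873
  data exfiltration: 0.16 × 0.70 × 0.57 × 0.29 × 0.91 = 0.016847
  ransomware staging: 0.23 × 0.46 × 0.23 × 0.49 × 0.75 = 0.0089427
  DNS tunneling: 0.19 × 0.12 × 0.82 × 0.89 × 0.93 = 0.015475
The unnormalized weights sum to 0.053133.
P(ransomware staging | evidence) = 0.0089427 / 0.053133 ≈ 0.168.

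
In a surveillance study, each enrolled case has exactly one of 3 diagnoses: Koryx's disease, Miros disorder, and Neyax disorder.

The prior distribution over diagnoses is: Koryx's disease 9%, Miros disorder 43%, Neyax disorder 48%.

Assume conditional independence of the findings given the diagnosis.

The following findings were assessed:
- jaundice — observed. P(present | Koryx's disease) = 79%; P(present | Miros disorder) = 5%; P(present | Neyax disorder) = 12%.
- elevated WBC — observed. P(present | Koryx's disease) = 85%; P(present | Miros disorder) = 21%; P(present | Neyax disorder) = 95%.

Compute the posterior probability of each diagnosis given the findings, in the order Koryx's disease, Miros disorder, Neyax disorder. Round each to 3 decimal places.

By Bayes' rule with conditional independence, the unnormalized weight for each hypothesis is prior × ∏ likelihoods:
  Koryx's disease: 0.09 × 0.79 × 0.85 = 0.060435
  Miros disorder: 0.43 × 0.05 × 0.21 = 0.004515
  Neyax disorder: 0.48 × 0.12 × 0.95 = 0.05472
Normalizing constant Z = 0.060435 + 0.004515 + 0.05472 = 0.11967.
P(Koryx's disease | evidence) = 0.060435 / 0.11967 ≈ 0.505
P(Miros disorder | evidence) = 0.004515 / 0.11967 ≈ 0.038
P(Neyax disorder | evidence) = 0.05472 / 0.11967 ≈ 0.457

0.505, 0.038, 0.457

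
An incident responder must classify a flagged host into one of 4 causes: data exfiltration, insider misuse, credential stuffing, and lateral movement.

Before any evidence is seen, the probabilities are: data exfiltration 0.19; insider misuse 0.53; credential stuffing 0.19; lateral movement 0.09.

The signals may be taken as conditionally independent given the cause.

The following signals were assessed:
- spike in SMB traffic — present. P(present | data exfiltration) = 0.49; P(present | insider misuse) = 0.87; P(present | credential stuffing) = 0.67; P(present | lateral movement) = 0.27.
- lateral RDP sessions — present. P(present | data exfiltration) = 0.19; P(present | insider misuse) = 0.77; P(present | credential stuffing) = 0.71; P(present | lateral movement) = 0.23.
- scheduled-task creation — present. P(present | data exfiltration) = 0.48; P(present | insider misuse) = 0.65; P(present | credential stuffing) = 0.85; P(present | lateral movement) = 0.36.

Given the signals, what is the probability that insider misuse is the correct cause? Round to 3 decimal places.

0.725

By Bayes' rule with conditional independence, the unnormalized weight for each hypothesis is prior × ∏ likelihoods:
  data exfiltration: 0.19 × 0.49 × 0.19 × 0.48 = 0.0084907
  insider misuse: 0.53 × 0.87 × 0.77 × 0.65 = 0.23078
  credential stuffing: 0.19 × 0.67 × 0.71 × 0.85 = 0.076826
  lateral movement: 0.09 × 0.27 × 0.23 × 0.36 = 0.002012
Marginal likelihood of the evidence = 0.31811.
P(insider misuse | evidence) = 0.23078 / 0.31811 ≈ 0.725.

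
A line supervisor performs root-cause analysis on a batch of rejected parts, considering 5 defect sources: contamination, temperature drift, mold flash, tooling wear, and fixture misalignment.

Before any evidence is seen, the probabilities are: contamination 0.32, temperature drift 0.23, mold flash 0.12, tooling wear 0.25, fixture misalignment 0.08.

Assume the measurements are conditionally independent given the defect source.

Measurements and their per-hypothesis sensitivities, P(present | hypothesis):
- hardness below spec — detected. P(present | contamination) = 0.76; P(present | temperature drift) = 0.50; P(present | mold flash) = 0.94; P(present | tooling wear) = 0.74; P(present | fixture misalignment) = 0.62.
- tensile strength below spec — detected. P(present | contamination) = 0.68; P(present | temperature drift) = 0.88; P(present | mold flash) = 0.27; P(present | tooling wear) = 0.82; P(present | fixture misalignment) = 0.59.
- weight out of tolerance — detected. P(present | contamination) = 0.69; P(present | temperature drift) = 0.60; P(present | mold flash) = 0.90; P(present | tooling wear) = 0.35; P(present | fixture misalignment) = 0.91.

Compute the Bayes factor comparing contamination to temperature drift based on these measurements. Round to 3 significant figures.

1.35

Take the product of per-measurement likelihoods under each hypothesis, then divide.
  contamination: 0.76 × 0.68 × 0.69 = 0.35659
  temperature drift: 0.50 × 0.88 × 0.60 = 0.264
Bayes factor = 0.35659 / 0.264 ≈ 1.35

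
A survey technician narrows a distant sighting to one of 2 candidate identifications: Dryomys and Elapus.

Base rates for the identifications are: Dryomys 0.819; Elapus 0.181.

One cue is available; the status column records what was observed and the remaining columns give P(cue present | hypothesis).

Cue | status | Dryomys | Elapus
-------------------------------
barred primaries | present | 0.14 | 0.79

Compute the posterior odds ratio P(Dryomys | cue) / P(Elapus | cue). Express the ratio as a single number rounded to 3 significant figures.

Unnormalized posterior weight (prior times the cue likelihood) for each of the two hypotheses:
  Dryomys: 0.819 × 0.14 = 0.11466
  Elapus: 0.181 × 0.79 = 0.14299
Posterior odds = 0.11466 / 0.14299 ≈ 0.802.

0.802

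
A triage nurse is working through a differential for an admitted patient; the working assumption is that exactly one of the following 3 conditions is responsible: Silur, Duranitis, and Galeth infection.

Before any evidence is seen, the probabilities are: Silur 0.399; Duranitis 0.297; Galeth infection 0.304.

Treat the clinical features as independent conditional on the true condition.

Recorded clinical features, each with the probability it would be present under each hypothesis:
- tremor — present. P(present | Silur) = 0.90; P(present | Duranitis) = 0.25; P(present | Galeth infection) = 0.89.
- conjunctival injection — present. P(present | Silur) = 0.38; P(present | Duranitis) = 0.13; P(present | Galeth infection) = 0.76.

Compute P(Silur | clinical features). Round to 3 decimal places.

0.388

Multiply each prior by the joint likelihood of the clinical feature pattern:
  Silur: 0.399 × 0.90 × 0.38 = 0.13646
  Duranitis: 0.297 × 0.25 × 0.13 = 0.0096525
  Galeth infection: 0.304 × 0.89 × 0.76 = 0.20563
Normalizing constant Z = 0.13646 + 0.0096525 + 0.20563 = 0.35174.
P(Silur | evidence) = 0.13646 / 0.35174 ≈ 0.388.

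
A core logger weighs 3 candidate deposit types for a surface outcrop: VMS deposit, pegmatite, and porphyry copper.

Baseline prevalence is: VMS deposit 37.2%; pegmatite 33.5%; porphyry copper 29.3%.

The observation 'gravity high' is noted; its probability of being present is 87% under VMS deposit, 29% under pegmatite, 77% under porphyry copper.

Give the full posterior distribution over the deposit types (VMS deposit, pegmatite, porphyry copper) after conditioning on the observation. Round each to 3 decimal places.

By Bayes' rule, the unnormalized weight for each hypothesis is prior × likelihood:
  VMS deposit: 0.372 × 0.87 = 0.32364
  pegmatite: 0.335 × 0.29 = 0.09715
  porphyry copper: 0.293 × 0.77 = 0.22561
Normalizing constant Z = 0.32364 + 0.09715 + 0.22561 = 0.6464.
P(VMS deposit | evidence) = 0.32364 / 0.6464 ≈ 0.501
P(pegmatite | evidence) = 0.09715 / 0.6464 ≈ 0.150
P(porphyry copper | evidence) = 0.22561 / 0.6464 ≈ 0.349

0.501, 0.150, 0.349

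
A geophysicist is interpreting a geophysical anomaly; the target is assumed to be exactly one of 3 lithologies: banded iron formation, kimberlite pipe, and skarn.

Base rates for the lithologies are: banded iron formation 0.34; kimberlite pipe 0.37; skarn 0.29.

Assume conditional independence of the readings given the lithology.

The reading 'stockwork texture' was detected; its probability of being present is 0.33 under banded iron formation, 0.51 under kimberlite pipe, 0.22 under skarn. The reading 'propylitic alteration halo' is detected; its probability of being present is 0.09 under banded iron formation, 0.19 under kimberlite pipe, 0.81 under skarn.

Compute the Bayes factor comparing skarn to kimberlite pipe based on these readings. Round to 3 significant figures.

1.84

Joint likelihood of the reading pattern under each hypothesis:
  skarn: 0.22 × 0.81 = 0.1782
  kimberlite pipe: 0.51 × 0.19 = 0.0969
Bayes factor = 0.1782 / 0.0969 ≈ 1.84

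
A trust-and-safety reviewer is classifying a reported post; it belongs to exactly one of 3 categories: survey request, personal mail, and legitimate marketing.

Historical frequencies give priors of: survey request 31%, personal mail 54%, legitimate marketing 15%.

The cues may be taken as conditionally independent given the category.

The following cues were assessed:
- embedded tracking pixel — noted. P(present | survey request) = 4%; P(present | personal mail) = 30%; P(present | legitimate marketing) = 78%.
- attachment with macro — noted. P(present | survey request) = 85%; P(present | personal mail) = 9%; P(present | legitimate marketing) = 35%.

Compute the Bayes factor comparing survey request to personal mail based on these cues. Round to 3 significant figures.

1.26

Take the product of per-cue likelihoods under each hypothesis, then divide.
  survey request: 0.04 × 0.85 = 0.034
  personal mail: 0.30 × 0.09 = 0.027
Bayes factor = 0.034 / 0.027 ≈ 1.26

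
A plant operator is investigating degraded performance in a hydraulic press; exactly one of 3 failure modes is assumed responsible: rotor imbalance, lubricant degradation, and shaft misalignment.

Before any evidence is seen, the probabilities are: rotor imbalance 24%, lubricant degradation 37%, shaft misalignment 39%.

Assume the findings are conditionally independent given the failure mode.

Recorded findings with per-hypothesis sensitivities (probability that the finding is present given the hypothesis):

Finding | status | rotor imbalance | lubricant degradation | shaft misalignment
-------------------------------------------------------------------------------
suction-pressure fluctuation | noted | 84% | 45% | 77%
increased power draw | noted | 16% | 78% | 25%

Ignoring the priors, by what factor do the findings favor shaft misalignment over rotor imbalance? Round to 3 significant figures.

Joint likelihood of the evidence pattern under each hypothesis:
  shaft misalignment: 0.77 × 0.25 = 0.1925
  rotor imbalance: 0.84 × 0.16 = 0.1344
Bayes factor = 0.1925 / 0.1344 ≈ 1.43

1.43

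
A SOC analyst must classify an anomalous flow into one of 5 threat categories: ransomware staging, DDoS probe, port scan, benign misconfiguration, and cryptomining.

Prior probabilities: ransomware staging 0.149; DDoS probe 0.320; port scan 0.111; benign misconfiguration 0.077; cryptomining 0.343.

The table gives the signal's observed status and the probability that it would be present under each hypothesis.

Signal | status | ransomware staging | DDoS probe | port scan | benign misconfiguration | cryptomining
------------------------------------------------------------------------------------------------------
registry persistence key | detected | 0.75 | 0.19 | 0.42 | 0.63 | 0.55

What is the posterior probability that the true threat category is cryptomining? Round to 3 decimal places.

0.413

For each hypothesis, the unnormalized posterior weight is prior × likelihood:
  ransomware staging: 0.149 × 0.75 = 0.11175
  DDoS probe: 0.320 × 0.19 = 0.0608
  port scan: 0.111 × 0.42 = 0.04662
  benign misconfiguration: 0.077 × 0.63 = 0.04851
  cryptomining: 0.343 × 0.55 = 0.18865
The unnormalized weights sum to 0.45633.
P(cryptomining | evidence) = 0.18865 / 0.45633 ≈ 0.413.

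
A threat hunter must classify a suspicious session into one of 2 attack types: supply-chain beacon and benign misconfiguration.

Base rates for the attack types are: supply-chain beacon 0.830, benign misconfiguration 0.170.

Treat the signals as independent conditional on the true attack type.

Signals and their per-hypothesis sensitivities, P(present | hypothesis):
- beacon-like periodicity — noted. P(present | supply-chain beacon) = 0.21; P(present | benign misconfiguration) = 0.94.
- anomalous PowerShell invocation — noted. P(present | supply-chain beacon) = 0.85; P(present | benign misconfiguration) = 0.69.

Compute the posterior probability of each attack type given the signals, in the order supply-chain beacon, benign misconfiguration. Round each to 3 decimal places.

By Bayes' rule with conditional independence, the unnormalized weight for each hypothesis is prior × ∏ likelihoods:
  supply-chain beacon: 0.830 × 0.21 × 0.85 = 0.14815
  benign misconfiguration: 0.170 × 0.94 × 0.69 = 0.11026
Marginal likelihood of the evidence = 0.25842.
P(supply-chain beacon | evidence) = 0.14815 / 0.25842 ≈ 0.573
P(benign misconfiguration | evidence) = 0.11026 / 0.25842 ≈ 0.427

0.573, 0.427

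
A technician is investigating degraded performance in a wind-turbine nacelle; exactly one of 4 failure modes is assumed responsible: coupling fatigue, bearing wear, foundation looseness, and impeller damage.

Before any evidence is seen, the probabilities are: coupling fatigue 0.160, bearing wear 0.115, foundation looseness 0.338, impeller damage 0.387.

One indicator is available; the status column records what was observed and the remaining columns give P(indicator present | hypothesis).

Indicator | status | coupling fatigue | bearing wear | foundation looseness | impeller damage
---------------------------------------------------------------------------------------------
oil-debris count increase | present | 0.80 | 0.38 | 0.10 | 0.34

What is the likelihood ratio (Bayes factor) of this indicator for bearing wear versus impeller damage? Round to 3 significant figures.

1.12

The Bayes factor is the ratio of the two likelihoods.
  bearing wear: 0.38
  impeller damage: 0.34
Bayes factor = 0.38 / 0.34 ≈ 1.12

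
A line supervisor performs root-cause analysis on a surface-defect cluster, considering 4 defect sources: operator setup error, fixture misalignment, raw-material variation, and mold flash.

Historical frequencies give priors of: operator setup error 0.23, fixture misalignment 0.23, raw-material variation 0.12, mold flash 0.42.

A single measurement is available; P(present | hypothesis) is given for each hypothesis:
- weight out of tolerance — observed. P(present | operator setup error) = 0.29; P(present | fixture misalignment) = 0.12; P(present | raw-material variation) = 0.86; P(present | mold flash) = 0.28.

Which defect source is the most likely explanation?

mold flash

Multiply each prior by the likelihood of the measurement:
  operator setup error: 0.23 × 0.29 = 0.0667
  fixture misalignment: 0.23 × 0.12 = 0.0276
  raw-material variation: 0.12 × 0.86 = 0.1032
  mold flash: 0.42 × 0.28 = 0.1176
The unnormalized weights sum to 0.3151.
P(operator setup error | evidence) ≈ 0.0667 / 0.3151 ≈ 0.212
P(fixture misalignment | evidence) ≈ 0.0276 / 0.3151 ≈ 0.088
P(raw-material variation | evidence) ≈ 0.1032 / 0.3151 ≈ 0.328
P(mold flash | evidence) ≈ 0.1176 / 0.3151 ≈ 0.373
The largest is 0.373, so mold flash is most probable.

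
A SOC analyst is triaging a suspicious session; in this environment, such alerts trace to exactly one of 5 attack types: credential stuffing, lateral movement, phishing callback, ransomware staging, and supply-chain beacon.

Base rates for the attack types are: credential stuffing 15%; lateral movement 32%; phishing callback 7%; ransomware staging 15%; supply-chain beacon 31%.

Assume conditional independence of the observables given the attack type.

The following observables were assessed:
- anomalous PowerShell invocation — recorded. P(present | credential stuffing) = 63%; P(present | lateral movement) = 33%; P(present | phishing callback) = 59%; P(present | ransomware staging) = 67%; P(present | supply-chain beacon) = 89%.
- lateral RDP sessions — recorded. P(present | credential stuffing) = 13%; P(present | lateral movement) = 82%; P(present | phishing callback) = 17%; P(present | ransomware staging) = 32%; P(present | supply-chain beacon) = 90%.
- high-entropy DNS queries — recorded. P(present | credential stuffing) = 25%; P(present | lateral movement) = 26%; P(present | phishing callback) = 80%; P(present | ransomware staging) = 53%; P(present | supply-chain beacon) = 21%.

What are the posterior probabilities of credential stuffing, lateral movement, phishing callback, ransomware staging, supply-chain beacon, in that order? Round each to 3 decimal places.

For each hypothesis, the unnormalized posterior weight is prior × product of the observable likelihoods:
  credential stuffing: 0.15 × 0.63 × 0.13 × 0.25 = 0.0030713
  lateral movement: 0.32 × 0.33 × 0.82 × 0.26 = 0.022514
  phishing callback: 0.07 × 0.59 × 0.17 × 0.80 = 0.0056168
  ransomware staging: 0.15 × 0.67 × 0.32 × 0.53 = 0.017045
  supply-chain beacon: 0.31 × 0.89 × 0.90 × 0.21 = 0.052145
Marginal likelihood of the evidence = 0.10039.
P(credential stuffing | evidence) = 0.0030713 / 0.10039 ≈ 0.031
P(lateral movement | evidence) = 0.022514 / 0.10039 ≈ 0.224
P(phishing callback | evidence) = 0.0056168 / 0.10039 ≈ 0.056
P(ransomware staging | evidence) = 0.017045 / 0.10039 ≈ 0.170
P(supply-chain beacon | evidence) = 0.052145 / 0.10039 ≈ 0.519

0.031, 0.224, 0.056, 0.170, 0.519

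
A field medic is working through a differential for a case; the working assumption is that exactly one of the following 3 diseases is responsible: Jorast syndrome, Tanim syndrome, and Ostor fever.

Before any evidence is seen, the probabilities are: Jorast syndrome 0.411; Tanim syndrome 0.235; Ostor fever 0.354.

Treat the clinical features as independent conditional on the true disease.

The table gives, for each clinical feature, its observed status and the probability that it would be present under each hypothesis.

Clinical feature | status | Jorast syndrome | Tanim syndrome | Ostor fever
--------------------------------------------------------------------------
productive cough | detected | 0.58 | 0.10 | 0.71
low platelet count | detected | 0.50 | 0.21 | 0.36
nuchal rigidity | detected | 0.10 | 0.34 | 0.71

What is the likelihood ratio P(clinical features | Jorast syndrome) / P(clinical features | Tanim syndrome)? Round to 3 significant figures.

Take the product of per-clinical feature likelihoods under each hypothesis, then divide.
  Jorast syndrome: 0.58 × 0.50 × 0.10 = 0.029
  Tanim syndrome: 0.10 × 0.21 × 0.34 = 0.00714
Bayes factor = 0.029 / 0.00714 ≈ 4.06

4.06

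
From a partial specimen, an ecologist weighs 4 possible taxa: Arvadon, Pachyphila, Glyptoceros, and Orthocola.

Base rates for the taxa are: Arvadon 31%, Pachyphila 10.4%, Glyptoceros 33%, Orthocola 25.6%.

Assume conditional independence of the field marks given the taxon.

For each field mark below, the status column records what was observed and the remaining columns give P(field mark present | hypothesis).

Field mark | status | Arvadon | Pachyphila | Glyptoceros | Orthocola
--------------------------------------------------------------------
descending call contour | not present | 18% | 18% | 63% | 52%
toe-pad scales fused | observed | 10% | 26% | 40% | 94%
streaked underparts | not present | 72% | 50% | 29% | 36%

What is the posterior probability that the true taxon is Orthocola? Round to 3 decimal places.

0.583

Multiply each prior by the joint likelihood of the field mark pattern (using 1 − P(present | H) for each absent field mark):
  Arvadon: 0.310 × (1 − 0.18) × 0.10 × (1 − 0.72) = 0.0071176
  Pachyphila: 0.104 × (1 − 0.18) × 0.26 × (1 − 0.50) = 0.011086
  Glyptoceros: 0.330 × (1 − 0.63) × 0.40 × (1 − 0.29) = 0.034676
  Orthocola: 0.256 × (1 − 0.52) × 0.94 × (1 − 0.36) = 0.073925
Normalizing constant Z = 0.0071176 + 0.011086 + 0.034676 + 0.073925 = 0.12681.
P(Orthocola | evidence) = 0.073925 / 0.12681 ≈ 0.583.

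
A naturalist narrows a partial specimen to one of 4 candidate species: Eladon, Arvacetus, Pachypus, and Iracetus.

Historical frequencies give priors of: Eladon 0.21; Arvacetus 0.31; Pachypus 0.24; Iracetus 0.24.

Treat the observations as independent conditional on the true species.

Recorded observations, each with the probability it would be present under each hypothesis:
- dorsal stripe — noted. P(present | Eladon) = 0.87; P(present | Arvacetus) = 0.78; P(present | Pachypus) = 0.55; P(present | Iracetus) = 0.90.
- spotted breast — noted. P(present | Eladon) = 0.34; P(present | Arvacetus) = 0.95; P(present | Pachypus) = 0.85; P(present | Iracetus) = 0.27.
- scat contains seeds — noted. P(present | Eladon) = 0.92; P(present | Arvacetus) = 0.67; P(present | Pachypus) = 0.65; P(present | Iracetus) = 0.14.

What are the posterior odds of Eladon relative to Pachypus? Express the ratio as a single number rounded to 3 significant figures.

Unnormalized posterior weight (prior times the observation likelihoods) for each of the two hypotheses:
  Eladon: 0.21 × 0.87 × 0.34 × 0.92 = 0.057149
  Pachypus: 0.24 × 0.55 × 0.85 × 0.65 = 0.07293
Posterior odds = 0.057149 / 0.07293 ≈ 0.784.

0.784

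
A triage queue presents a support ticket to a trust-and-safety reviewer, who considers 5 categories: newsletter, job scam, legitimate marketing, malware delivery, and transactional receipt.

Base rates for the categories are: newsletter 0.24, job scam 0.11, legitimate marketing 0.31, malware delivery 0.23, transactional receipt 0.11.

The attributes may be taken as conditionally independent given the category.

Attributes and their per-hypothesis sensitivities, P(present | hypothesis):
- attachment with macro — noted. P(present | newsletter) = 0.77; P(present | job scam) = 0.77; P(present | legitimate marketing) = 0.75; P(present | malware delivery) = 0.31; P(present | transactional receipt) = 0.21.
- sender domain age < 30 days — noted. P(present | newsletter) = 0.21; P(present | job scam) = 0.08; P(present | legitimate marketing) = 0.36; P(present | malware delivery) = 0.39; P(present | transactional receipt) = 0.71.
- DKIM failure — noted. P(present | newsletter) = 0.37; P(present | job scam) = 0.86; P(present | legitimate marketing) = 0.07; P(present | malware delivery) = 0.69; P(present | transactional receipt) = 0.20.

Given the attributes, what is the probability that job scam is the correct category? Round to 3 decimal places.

Multiply each prior by the joint likelihood of the attribute pattern:
  newsletter: 0.24 × 0.77 × 0.21 × 0.37 = 0.014359
  job scam: 0.11 × 0.77 × 0.08 × 0.86 = 0.0058274
  legitimate marketing: 0.31 × 0.75 × 0.36 × 0.07 = 0.005859
  malware delivery: 0.23 × 0.31 × 0.39 × 0.69 = 0.019187
  transactional receipt: 0.11 × 0.21 × 0.71 × 0.20 = 0.0032802
Normalizing constant Z = 0.014359 + 0.0058274 + 0.005859 + 0.019187 + 0.0032802 = 0.048512.
P(job scam | evidence) = 0.0058274 / 0.048512 ≈ 0.120.

0.120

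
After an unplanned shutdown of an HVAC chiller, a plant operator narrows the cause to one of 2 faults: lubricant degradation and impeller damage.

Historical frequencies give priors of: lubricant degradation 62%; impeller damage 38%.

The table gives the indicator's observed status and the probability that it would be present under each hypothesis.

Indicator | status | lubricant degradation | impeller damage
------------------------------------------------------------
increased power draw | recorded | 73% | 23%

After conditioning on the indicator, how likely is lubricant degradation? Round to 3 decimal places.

0.838

For each hypothesis, the unnormalized posterior weight is prior × likelihood:
  lubricant degradation: 0.62 × 0.73 = 0.4526
  impeller damage: 0.38 × 0.23 = 0.0874
Marginal likelihood of the evidence = 0.54.
P(lubricant degradation | evidence) = 0.4526 / 0.54 ≈ 0.838.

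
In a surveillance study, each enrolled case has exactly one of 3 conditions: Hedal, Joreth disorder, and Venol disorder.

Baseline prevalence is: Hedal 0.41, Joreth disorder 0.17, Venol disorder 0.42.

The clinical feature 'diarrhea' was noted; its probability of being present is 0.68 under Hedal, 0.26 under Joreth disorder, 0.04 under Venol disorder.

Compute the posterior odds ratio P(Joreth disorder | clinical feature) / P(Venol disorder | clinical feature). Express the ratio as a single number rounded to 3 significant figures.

2.63

Unnormalized posterior weight (prior times the clinical feature likelihood) for each of the two hypotheses:
  Joreth disorder: 0.17 × 0.26 = 0.0442
  Venol disorder: 0.42 × 0.04 = 0.0168
Posterior odds = 0.0442 / 0.0168 ≈ 2.63.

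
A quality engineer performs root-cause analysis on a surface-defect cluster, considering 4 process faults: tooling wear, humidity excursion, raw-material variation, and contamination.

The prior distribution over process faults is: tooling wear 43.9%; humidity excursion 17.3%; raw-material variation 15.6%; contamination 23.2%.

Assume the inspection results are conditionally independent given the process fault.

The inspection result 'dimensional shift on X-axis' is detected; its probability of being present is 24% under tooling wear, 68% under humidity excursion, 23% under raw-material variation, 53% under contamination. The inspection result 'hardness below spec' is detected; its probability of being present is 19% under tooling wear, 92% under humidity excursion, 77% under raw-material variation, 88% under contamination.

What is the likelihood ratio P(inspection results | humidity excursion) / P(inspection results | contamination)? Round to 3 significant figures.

Joint likelihood of the inspection result pattern under each hypothesis:
  humidity excursion: 0.68 × 0.92 = 0.6256
  contamination: 0.53 × 0.88 = 0.4664
Bayes factor = 0.6256 / 0.4664 ≈ 1.34

1.34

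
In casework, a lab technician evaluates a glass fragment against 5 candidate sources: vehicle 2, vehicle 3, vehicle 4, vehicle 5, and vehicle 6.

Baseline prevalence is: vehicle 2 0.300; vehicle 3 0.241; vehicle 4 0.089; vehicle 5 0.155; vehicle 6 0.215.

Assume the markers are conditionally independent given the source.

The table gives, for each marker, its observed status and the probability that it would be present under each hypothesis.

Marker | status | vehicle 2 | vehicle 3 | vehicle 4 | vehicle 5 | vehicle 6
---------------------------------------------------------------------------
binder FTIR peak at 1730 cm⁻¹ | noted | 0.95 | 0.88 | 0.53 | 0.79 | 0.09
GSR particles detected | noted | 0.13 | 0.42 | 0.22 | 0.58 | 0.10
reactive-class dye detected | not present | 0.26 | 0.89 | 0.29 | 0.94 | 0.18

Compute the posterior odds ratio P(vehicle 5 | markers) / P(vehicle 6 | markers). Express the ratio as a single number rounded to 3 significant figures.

Posterior odds equal prior odds times the likelihood ratio; only the two competing hypotheses matter (using 1 − P(present | H) for each absent marker).
  vehicle 5: 0.155 × 0.79 × 0.58 × (1 − 0.94) = 0.0042613
  vehicle 6: 0.215 × 0.09 × 0.10 × (1 − 0.18) = 0.0015867
Odds(vehicle 5 : vehicle 6) = 0.0042613 / 0.0015867 ≈ 2.69.

2.69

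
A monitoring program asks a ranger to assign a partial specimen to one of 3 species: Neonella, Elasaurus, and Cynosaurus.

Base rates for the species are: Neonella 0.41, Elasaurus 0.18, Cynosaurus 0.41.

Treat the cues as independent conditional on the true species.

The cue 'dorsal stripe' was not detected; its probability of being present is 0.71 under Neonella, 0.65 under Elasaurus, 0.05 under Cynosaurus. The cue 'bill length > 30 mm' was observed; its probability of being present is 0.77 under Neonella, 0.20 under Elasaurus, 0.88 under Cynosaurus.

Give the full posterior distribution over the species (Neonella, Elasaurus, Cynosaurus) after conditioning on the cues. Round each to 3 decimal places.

0.205, 0.028, 0.767

Multiply each prior by the joint likelihood of the cue pattern (using 1 − P(present | H) for each absent cue):
  Neonella: 0.41 × (1 − 0.71) × 0.77 = 0.091553
  Elasaurus: 0.18 × (1 − 0.65) × 0.20 = 0.0126
  Cynosaurus: 0.41 × (1 − 0.05) × 0.88 = 0.34276
The unnormalized weights sum to 0.44691.
P(Neonella | evidence) = 0.091553 / 0.44691 ≈ 0.205
P(Elasaurus | evidence) = 0.0126 / 0.44691 ≈ 0.028
P(Cynosaurus | evidence) = 0.34276 / 0.44691 ≈ 0.767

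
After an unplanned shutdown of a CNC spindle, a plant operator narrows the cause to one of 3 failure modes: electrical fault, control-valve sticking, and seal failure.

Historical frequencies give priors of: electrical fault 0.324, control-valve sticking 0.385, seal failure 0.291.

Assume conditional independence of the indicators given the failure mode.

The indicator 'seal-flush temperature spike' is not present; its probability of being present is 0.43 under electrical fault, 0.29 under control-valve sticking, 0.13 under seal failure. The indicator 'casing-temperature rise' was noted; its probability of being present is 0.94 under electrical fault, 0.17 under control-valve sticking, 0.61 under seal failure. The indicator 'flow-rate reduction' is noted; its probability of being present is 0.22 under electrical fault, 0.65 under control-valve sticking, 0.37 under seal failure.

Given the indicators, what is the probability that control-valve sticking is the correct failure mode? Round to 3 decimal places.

0.241

Multiply each prior by the joint likelihood of the indicator pattern (using 1 − P(present | H) for each absent indicator):
  electrical fault: 0.324 × (1 − 0.43) × 0.94 × 0.22 = 0.038192
  control-valve sticking: 0.385 × (1 − 0.29) × 0.17 × 0.65 = 0.030205
  seal failure: 0.291 × (1 − 0.13) × 0.61 × 0.37 = 0.05714
Marginal likelihood of the evidence = 0.12554.
P(control-valve sticking | evidence) = 0.030205 / 0.12554 ≈ 0.241.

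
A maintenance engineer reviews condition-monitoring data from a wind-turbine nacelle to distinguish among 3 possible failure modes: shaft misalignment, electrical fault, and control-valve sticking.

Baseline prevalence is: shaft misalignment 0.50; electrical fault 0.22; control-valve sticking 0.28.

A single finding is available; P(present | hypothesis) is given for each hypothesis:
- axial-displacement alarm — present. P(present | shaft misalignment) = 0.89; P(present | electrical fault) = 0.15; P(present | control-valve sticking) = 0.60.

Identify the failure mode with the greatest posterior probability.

For each hypothesis, the unnormalized posterior weight is prior × likelihood:
  shaft misalignment: 0.50 × 0.89 = 0.445
  electrical fault: 0.22 × 0.15 = 0.033
  control-valve sticking: 0.28 × 0.60 = 0.168
Marginal likelihood of the evidence = 0.646.
P(shaft misalignment | evidence) ≈ 0.445 / 0.646 ≈ 0.689
P(electrical fault | evidence) ≈ 0.033 / 0.646 ≈ 0.051
P(control-valve sticking | evidence) ≈ 0.168 / 0.646 ≈ 0.260
The largest is 0.689, so shaft misalignment is most probable.

shaft misalignment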